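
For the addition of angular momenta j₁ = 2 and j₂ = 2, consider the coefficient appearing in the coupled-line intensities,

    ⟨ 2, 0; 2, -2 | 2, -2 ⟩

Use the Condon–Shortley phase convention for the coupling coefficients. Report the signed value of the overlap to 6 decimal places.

√[5·2!2!2!/7! · 2!2!0!4!0!4!] = √(128/7)
  +(−1)^0/∏(0,2,2,0,0,2)! = 1/8  (running 1/8)
⟨..|..⟩ = √(128/7)·(1/8) = +0.534522

+√(2/7) ≈ +0.534522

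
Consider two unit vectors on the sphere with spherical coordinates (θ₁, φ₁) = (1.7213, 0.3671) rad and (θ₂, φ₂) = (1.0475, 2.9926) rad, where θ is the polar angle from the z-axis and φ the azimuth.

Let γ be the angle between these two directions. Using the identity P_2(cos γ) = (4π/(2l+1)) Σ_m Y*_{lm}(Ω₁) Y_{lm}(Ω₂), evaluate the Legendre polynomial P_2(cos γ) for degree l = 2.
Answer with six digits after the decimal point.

Addition theorem: P_2(cos γ) = (4π/5) Σ_m Y*_{lm}(Ω₁) Y_{lm}(Ω₂), m = −2…2:
  m=-2: Y*=+0.280311+0.252983i  Y=+0.277035+0.085086i  product +0.056131+0.093936i
  m=-1: Y*=-0.106893-0.041104i  Y=-0.330702-0.049640i  product +0.033309+0.018899i
  m=+0: Y*=-0.294121-0.000000i  Y=-0.079096+0.000000i  product +0.023264+0.000000i
  m=+1: Y*=+0.106893-0.041104i  Y=+0.330702-0.049640i  product +0.033309-0.018899i
  m=+2: Y*=+0.280311-0.252983i  Y=+0.277035-0.085086i  product +0.056131-0.093936i
Accumulated sum +0.202143+0.000000i; after 4π/(2l+1) scaling, +0.508042+0.000000i ⇒ P_2 = 0.508042

0.508042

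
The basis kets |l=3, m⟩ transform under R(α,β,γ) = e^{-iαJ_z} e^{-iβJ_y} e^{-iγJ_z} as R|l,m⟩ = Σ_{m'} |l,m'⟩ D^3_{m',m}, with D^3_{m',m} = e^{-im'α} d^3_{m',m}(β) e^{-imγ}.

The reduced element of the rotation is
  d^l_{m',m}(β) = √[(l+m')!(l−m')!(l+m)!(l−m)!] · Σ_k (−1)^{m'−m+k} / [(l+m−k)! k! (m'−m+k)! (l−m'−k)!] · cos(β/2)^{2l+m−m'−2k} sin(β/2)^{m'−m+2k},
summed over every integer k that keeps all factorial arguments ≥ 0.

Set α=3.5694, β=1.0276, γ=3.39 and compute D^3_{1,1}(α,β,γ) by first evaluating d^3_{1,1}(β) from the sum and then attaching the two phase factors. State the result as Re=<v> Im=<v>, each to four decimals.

Re=-0.3196 Im=0.2565

D^3_{1,1}(3.5694,1.0276,3.3900) = e^{-i·1·3.5694}·d^3_{1,1}(1.0276)·e^{-i·1·3.3900}. Compute d first:
With c≡cos(β/2)=0.870883 and s≡sin(β/2)=0.491490, N=[24·2·24·2]^{1/2}=48.000000
The bounds max(0,m−m')=0 and min(l+m,l−m')=2 give 3 terms
  k=0: (−1)^0·48.0000/(48)·0.8709^6·0.4915^0 = +0.436274
  k=1: (−1)^1·48.0000/(6)·0.8709^4·0.4915^2 = -1.111627
  k=2: (−1)^2·48.0000/(8)·0.8709^2·0.4915^4 = +0.265540
d^3_{1,1}(1.0276) = +0.436274 -1.111627 +0.265540 = -0.409813
D = (-0.909878+0.414877i)·(-0.409813)·(-0.969305+0.245861i) = -0.319633+0.256479i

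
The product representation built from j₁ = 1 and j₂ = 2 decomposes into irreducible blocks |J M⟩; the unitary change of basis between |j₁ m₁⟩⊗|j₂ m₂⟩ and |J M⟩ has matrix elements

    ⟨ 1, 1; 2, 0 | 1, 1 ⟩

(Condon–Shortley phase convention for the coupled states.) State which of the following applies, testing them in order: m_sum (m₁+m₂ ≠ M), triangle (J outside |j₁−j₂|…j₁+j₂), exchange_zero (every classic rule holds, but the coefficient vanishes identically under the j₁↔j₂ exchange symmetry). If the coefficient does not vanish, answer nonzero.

nonzero

m-sum: m₁+m₂ = 1+0 = 1, M = 1  ✓
triangle: |j₁−j₂| = 1 ≤ J = 1 ≤ j₁+j₂ = 3  ✓
exchange: j₁≠j₂ or m₁≠m₂ — the exchange symmetry imposes no constraint here
value check: CG = +√(1/10) = +0.316228 ≠ 0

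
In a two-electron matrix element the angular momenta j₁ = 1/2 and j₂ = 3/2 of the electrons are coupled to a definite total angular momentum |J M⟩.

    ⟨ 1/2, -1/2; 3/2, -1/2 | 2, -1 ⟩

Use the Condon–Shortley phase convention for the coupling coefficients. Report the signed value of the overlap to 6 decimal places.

+√(3/4) ≈ +0.866025

triangle: 0!·1!·3!/5! = 6/120
(j±m)!: 0!·1!·1!·2!·1!·3! = 12
prefactor² = (2J+1)·Δ·N² = 3
  k=0: +1/(0!·0!·1!·1!·0!·2!) = 1/2
Σ = 1/2  ⇒  CG² = 3·(1/2)² = 3/4
CG = +√(3/4) = +0.866025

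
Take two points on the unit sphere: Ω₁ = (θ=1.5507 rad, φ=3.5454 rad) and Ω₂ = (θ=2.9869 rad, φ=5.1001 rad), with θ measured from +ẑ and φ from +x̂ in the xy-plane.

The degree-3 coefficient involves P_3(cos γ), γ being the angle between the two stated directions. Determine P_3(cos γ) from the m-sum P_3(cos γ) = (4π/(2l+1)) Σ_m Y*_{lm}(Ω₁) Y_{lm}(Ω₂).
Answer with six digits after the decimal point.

Expand P_3 via completeness: Σ_{m} conj(Y_{3,m}) at Ω₁ times Y_{3,m} at Ω₂ —
  m=-3: Y*=-0.14664 - 0.39033j  Y=-0.00140 - 0.00061j  product -0.00003 + 0.00064j
  m=-2: Y*=0.01419 + 0.01483j  Y=0.01712 - 0.01678j  product 0.00049 + 0.00002j
  m=-1: Y*=0.29653 + 0.12670j  Y=0.07307 + 0.17892j  product -0.00100 + 0.06231j
  m=+0: Y*=-0.02248 + 0.00000j  Y=-0.69367 + 0.00000j  product 0.01560 + 0.00000j
  m=+1: Y*=-0.29653 + 0.12670j  Y=-0.07307 + 0.17892j  product -0.00100 - 0.06231j
  m=+2: Y*=0.01419 - 0.01483j  Y=0.01712 + 0.01678j  product 0.00049 - 0.00002j
  m=+3: Y*=0.14664 - 0.39033j  Y=0.00140 - 0.00061j  product -0.00003 - 0.00064j
Accumulated sum 0.01451 - 0.00000j; after 4π/(2l+1) scaling, 0.02605 - 0.00000j ⇒ P_3 = 0.026050

0.026050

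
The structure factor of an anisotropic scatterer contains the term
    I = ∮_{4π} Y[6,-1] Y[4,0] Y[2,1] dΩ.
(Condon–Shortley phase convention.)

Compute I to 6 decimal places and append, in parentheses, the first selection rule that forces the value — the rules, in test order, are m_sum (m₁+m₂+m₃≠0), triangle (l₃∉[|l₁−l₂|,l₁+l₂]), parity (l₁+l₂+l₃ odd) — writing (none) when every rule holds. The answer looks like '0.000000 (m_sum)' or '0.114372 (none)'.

Rules hold: Σm=0, L=12 even, 2≤2≤10.
N = 13·9·5 = 585
Δ = 8!·4!·0!/13! = 1/6435
Racah Σ t=4..4: t=4:+1/2304 = 1/2304
⇒ 3j(6 4 2; 0 0 0)² = 5/143, sgn +1
Racah Σ t=4..4: t=4:+1/3456 = 1/3456
⇒ 3j(6 4 2; -1 0 1)² = 35/1287, sgn -1
4πI² = N·(3j₀)²·(3jₘ)² = 875/1573
I = -1·√(0.556262/4π) = -0.21039467
No selection rule forces the value: the integral is nonzero (none).

-0.210395 (none)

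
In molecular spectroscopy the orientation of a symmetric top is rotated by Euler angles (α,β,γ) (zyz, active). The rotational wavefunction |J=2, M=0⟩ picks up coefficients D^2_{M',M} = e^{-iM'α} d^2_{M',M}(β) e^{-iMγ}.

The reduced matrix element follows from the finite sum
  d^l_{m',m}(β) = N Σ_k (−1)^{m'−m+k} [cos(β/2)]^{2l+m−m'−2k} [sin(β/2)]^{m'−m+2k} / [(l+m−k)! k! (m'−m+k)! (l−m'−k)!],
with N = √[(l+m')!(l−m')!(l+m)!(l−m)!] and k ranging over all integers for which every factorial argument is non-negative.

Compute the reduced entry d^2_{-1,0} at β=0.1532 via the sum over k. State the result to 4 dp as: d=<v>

d=0.1847

d^2_{-1,0}(β=0.1532) via the finite sum:
With c≡cos(β/2)=0.997068 and s≡sin(β/2)=0.076525, N=[1·6·2·2]^{1/2}=4.898979
Admissible k: 1..2 (factorial args all ≥0)
  k=1: (−1)^0·4.8990/(2)·0.9971^3·0.0765^1 = +0.185803
  k=2: (−1)^1·4.8990/(2)·0.9971^1·0.0765^3 = -0.001094
d^2_{-1,0}(0.1532) = +0.185803 -0.001094 = +0.184709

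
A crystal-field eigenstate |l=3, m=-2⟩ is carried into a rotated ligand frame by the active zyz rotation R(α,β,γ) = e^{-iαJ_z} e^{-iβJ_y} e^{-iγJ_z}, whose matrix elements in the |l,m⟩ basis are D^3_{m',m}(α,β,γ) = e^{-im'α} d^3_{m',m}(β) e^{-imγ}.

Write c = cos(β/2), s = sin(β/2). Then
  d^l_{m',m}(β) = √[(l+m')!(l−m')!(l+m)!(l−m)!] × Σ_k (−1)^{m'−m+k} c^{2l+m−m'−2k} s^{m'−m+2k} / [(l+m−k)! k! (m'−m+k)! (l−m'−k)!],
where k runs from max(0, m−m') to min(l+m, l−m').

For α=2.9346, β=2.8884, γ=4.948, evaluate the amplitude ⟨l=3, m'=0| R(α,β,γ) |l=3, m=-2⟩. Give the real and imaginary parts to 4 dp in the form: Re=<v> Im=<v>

Split into d^3_{0,-2}(β=2.8884) × two z-phases.
With c≡cos(β/2)=0.126258 and s≡sin(β/2)=0.991997, N=[6·6·1·120]^{1/2}=65.726707
The bounds max(0,m−m')=0 and min(l+m,l−m')=1 give 2 terms
  k=0: (−1)^2·65.7267/(12)·0.1263^4·0.9920^2 = +0.001370
  k=1: (−1)^3·65.7267/(12)·0.1263^2·0.9920^4 = -0.084552
d^3_{0,-2}(2.8884) = +0.001370 -0.084552 = -0.083182
Attach z-rotation phases: D = e^{-i(0)(2.9346)}·(-0.083182)·e^{-i(-2)(4.9480)} = +0.074117+0.037763i

Re=0.0741 Im=0.0378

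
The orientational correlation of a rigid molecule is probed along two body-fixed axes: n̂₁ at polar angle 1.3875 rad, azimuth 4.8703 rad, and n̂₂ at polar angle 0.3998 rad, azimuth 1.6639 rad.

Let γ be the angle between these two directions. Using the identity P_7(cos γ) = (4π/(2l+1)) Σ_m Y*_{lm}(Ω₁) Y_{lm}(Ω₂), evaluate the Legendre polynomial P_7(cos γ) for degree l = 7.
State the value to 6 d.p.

0.294068

Summing Y*_{l m}(θ₁,φ₁)·Y_{l m}(θ₂,φ₂) over m ∈ [−7, 7]; prefactor 4π/(2·7+1) = 0.837758:
  m=-7: Y*=-0.39701 + 0.19939j  Y=0.00041 + 0.00054j  product -0.00027 - 0.00013j
  m=-6: Y*=-0.17988 - 0.25020j  Y=-0.00508 + 0.00318j  product 0.00171 + 0.00070j
  m=-5: Y*=-0.13602 + 0.13489j  Y=-0.01476 - 0.02938j  product 0.00597 + 0.00201j
  m=-4: Y*=-0.25912 - 0.18958j  Y=0.11606 - 0.04534j  product -0.03867 - 0.01025j
  m=-3: Y*=-0.04630 + 0.09032j  Y=0.08985 + 0.31326j  product -0.03245 - 0.00639j
  m=-2: Y*=-0.30147 - 0.09851j  Y=-0.52823 + 0.09951j  product 0.16905 + 0.02203j
  m=-1: Y*=-0.01033 + 0.06485j  Y=-0.03522 - 0.37720j  product 0.02482 + 0.00161j
  m=+0: Y*=-0.31469 + 0.00000j  Y=-0.28822 + 0.00000j  product 0.09070 + 0.00000j
  m=+1: Y*=0.01033 + 0.06485j  Y=0.03522 - 0.37720j  product 0.02482 - 0.00161j
  m=+2: Y*=-0.30147 + 0.09851j  Y=-0.52823 - 0.09951j  product 0.16905 - 0.02203j
  m=+3: Y*=0.04630 + 0.09032j  Y=-0.08985 + 0.31326j  product -0.03245 + 0.00639j
  m=+4: Y*=-0.25912 + 0.18958j  Y=0.11606 + 0.04534j  product -0.03867 + 0.01025j
  m=+5: Y*=0.13602 + 0.13489j  Y=0.01476 - 0.02938j  product 0.00597 - 0.00201j
  m=+6: Y*=-0.17988 + 0.25020j  Y=-0.00508 - 0.00318j  product 0.00171 - 0.00070j
  m=+7: Y*=0.39701 + 0.19939j  Y=-0.00041 + 0.00054j  product -0.00027 + 0.00013j
Σ over m = 0.35102 + 0.00000j; ×(4π/15) → 0.29407 + 0.00000j. Real part: 0.294068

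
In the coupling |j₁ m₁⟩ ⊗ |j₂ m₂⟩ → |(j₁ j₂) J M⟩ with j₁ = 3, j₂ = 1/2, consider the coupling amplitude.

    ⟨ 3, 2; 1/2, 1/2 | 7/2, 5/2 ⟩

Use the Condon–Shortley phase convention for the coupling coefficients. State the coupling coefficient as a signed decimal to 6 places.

j₁+j₂−J=0  J+j₁−j₂=6  J−j₁+j₂=1  j₁+j₂+J+1=8
(j₁±m₁, j₂±m₂, J±M) = (5,1,1,0,6,1)
P² = 86400/7
sum k=0..0:
  [0] +1/120 = 1/120
S = 1/120
C² = P²·S² = 6/7 ; C = +0.925820

+√(6/7) = +0.925820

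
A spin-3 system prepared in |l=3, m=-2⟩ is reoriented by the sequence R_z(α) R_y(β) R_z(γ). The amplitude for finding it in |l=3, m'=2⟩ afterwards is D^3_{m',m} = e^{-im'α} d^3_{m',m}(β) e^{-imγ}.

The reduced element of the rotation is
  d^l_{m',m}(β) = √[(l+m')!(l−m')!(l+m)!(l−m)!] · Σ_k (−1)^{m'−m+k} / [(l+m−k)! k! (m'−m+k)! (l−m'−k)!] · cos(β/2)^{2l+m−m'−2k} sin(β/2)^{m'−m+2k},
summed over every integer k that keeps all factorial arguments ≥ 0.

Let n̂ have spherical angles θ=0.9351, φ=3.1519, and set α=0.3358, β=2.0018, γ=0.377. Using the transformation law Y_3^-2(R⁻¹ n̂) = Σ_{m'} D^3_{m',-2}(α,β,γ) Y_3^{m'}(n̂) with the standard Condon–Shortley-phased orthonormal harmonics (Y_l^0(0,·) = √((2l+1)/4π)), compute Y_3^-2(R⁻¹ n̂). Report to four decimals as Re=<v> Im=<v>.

Need the full column D^3_{m',-2} for m'=−3..3 at α=0.3358, β=2.0018, γ=0.3770.
cos(β/2)=0.539545, sin(β/2)=0.841957
d^3_{-3,-2}: single k=1 term ⇒ +0.094298;  D = -0.017865+0.092590i
d^3_{-2,-2}: k∈[0..1] ⇒ +0.024670 -0.300372 = -0.275702;  D = -0.039890-0.272801i
d^3_{-1,-2}: k∈[0..1] ⇒ -0.121738 +0.592901 = +0.471163;  D = +0.217989+0.417702i
d^3_{0,-2}: k∈[0..1] ⇒ +0.329041 -0.801263 = -0.472222;  D = -0.344229-0.323264i
d^3_{1,-2}: k∈[0..1] ⇒ -0.592901 +0.721900 = +0.128999;  D = +0.117882+0.052389i
d^3_{2,-2}: k∈[0..1] ⇒ +0.731450 -0.356237 = +0.375213;  D = +0.373939+0.030883i
d^3_{3,-2}: single k=0 term ⇒ -0.559181;  D = -0.541324+0.140185i
Y_3^{m'}(θ=0.9351,φ=3.1519) and Σ D·Y over m':
  (-0.0179+0.0926i)·(-0.2173+0.0067i)  (-0.0399-0.2728i)·(+0.3928-0.0081i)  (+0.2180+0.4177i)·(-0.1983+0.0020i)  (-0.3442-0.3233i)·(-0.2742+0.0000i)  (+0.1179+0.0524i)·(+0.1983+0.0020i)  (+0.3739+0.0309i)·(+0.3928+0.0081i)  (-0.5413+0.1402i)·(+0.2173+0.0067i)
Y_3^-2(R⁻¹ n̂) = +0.087021-0.068222i

Re=0.0870 Im=-0.0682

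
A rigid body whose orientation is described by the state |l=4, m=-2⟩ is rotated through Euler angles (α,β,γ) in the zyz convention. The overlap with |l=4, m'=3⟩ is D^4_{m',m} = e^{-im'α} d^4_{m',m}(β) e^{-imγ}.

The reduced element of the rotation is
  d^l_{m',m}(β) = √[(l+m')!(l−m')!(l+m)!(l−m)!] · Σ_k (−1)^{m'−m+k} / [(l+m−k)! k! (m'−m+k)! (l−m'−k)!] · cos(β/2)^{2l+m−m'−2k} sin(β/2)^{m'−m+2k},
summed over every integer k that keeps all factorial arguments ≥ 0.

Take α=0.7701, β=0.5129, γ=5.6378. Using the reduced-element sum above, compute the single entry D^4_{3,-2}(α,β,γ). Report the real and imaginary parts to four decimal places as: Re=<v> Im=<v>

Re=0.0093 Im=-0.0046

Split into d^4_{3,-2}(β=0.5129) × two z-phases.
With c≡cos(β/2)=0.967297 and s≡sin(β/2)=0.253648, N=[5040·1·2·720]^{1/2}=2693.993318
k∈{0,1} keeps every argument non-negative
  k=0: (−1)^5·2693.9933/(240)·0.9673^3·0.2536^5 = -0.010667
  k=1: (−1)^6·2693.9933/(720)·0.9673^1·0.2536^7 = +0.000244
d^4_{3,-2}(0.5129) = -0.010667 +0.000244 = -0.010422
Attach z-rotation phases: D = e^{-i(3)(0.7701)}·(-0.010422)·e^{-i(-2)(5.6378)} = +0.009341-0.004622i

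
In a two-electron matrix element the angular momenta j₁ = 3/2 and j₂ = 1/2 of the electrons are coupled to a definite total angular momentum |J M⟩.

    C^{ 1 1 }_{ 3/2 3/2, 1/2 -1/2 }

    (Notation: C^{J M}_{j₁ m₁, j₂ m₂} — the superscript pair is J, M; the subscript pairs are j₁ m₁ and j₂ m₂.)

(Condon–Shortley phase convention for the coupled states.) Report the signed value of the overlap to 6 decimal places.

+√(3/4) = +0.866025

j₁+j₂−J=1  J+j₁−j₂=2  J−j₁+j₂=0  j₁+j₂+J+1=4
(j₁±m₁, j₂±m₂, J±M) = (3,0,0,1,2,0)
P² = 3
sum k=0..0:
  [0] +1/2 = 1/2
S = 1/2
C² = P²·S² = 3/4 ; C = +0.866025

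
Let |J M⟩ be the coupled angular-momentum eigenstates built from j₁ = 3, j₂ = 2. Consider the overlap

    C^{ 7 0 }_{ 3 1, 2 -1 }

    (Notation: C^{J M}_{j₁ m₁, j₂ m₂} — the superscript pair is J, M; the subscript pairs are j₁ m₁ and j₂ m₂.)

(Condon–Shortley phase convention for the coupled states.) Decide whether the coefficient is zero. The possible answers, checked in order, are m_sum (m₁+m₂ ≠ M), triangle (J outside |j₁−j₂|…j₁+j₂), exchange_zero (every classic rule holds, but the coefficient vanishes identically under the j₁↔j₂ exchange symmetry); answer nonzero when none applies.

m-sum: m₁+m₂ = 1+(-1) = 0, M = 0  ✓
triangle: need |j₁−j₂| ≤ J ≤ j₁+j₂, i.e. J ∈ [1, 5]; J = 7 is outside ✗ ⇒ coefficient is 0

triangle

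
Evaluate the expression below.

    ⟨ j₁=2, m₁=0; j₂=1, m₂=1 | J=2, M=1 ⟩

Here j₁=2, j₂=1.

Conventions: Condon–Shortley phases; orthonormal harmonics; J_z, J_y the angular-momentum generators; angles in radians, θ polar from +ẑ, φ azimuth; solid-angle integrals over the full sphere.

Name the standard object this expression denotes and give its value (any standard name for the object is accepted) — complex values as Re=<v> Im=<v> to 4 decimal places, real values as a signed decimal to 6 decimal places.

Clebsch–Gordan coefficient, −√(1/2) ≈ -0.707107

This is a Clebsch–Gordan (vector-coupling) coefficient.
j₁+j₂−J=1  J+j₁−j₂=3  J−j₁+j₂=1  j₁+j₂+J+1=6
(j₁±m₁, j₂±m₂, J±M) = (2,2,2,0,3,1)
P² = 2
sum k=1..1:
  [1] −1/2 = -1/2
S = -1/2
C² = P²·S² = 1/2 ; C = -0.707107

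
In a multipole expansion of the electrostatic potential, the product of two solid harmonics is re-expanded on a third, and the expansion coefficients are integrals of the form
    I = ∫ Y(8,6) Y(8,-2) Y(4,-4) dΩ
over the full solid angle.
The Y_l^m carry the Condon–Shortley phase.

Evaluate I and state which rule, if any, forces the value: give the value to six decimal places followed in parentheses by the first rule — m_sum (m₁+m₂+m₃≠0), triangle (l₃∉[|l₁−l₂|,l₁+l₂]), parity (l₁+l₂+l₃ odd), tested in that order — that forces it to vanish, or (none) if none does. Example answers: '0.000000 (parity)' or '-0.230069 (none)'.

Rules hold: Σm=0, L=20 even, 0≤4≤16.
N = 17·17·9 = 2601
Δ = 12!·4!·4!/21! = 1/185175900
Racah Σ t=4..8: t=4:+1/557383680 t=5:−1/21772800 t=6:+1/8294400 t=7:−1/21772800 t=8:+1/557383680 = 1/30965760
⇒ 3j(8 8 4; 0 0 0)² = 36/4199, sgn +1
Racah Σ t=2..2: t=2:+1/4180377600 = 1/4180377600
⇒ 3j(8 8 4; 6 -2 -4)² = 11/1938, sgn +1
4πI² = N·(3j₀)²·(3jₘ)² = 594/4693
I = +1·√(0.126571/4π) = 0.10036055
No selection rule forces the value: the integral is nonzero (none).

0.100361 (none)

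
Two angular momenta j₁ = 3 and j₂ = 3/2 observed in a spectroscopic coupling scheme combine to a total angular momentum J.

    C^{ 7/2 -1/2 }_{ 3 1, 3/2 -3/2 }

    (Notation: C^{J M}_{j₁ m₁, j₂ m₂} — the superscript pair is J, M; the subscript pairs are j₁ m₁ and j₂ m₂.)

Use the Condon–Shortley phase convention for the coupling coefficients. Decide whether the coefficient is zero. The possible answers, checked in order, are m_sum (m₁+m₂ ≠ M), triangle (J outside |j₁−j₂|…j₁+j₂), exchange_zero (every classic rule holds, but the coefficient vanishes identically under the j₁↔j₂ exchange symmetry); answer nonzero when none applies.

nonzero

m-sum: m₁+m₂ = 1+(-3/2) = -1/2, M = -1/2  ✓
triangle: |j₁−j₂| = 3/2 ≤ J = 7/2 ≤ j₁+j₂ = 9/2  ✓
exchange: j₁≠j₂ or m₁≠m₂ — the exchange symmetry imposes no constraint here
value check: CG = +√(8/21) = +0.617213 ≠ 0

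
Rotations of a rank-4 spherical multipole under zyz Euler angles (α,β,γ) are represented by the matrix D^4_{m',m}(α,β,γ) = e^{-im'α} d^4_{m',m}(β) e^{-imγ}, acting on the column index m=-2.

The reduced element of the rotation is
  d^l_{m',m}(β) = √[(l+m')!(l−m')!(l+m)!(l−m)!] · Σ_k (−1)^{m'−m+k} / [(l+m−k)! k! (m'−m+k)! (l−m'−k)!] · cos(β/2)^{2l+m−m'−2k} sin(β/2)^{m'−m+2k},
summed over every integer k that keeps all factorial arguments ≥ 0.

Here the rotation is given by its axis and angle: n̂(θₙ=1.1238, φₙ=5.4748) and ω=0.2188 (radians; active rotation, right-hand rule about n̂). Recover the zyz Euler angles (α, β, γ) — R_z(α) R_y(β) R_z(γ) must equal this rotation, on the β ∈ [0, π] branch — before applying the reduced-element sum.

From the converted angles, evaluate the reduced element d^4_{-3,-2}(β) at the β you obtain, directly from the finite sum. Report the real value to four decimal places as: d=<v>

Axis–angle → zyz. n̂ = (sinθₙcosφₙ, sinθₙsinφₙ, cosθₙ) = (+0.622809, -0.652121, +0.432259), ω = 0.2188.
R = I cosω + sinω [n̂]ₓ + (1−cosω) n̂n̂ᵀ gives
  R = [+0.985406, -0.103509, -0.135130; +0.084142, +0.986297, -0.141906; +0.147967, +0.128465, +0.980613]
β = atan2(√(R₁₃²+R₂₃²), R₃₃) = 0.197229; α = atan2(R₂₃, R₁₃) mod 2π = 3.951447; γ = atan2(R₃₂, −R₃₁) mod 2π = 2.426625
d^4_{-3,-2}(β=0.1972) via the finite sum:
c=cos(0.197229/2)=0.995142, s=sin(0.197229/2)=0.098455; N=√[1·5040·2·720]=2693.993318
k: max(0,(-2)−(-3))=1 … min(4+(-2),4−(-3))=2
  k=1: (−1)^0·2693.9933/(720)·0.9951^7·0.0985^1 = +0.356037
  k=2: (−1)^1·2693.9933/(240)·0.9951^5·0.0985^3 = -0.010455
d^4_{-3,-2}(0.1972) = +0.356037 -0.010455 = +0.345582

d=0.3456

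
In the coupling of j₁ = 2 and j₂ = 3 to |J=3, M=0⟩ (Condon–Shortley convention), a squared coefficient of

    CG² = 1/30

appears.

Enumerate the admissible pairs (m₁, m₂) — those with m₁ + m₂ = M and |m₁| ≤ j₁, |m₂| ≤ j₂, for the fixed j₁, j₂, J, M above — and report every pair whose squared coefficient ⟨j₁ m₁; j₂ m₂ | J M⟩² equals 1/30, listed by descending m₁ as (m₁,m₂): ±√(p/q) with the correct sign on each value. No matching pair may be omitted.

(1,-1): +√(1/30); (-1,1): +√(1/30)

Admissible pairs with m₁+m₂ = M = 0: (-2,2), (-1,1), (0,0), (1,-1), (2,-2)
  (m₁,m₂)=(2,-2): CG² = 1/3, CG = +√(1/3)
  (m₁,m₂)=(1,-1): CG² = 1/30, CG = +√(1/30)   ← matches the target
  (m₁,m₂)=(0,0): CG² = 4/15, CG = −√(4/15)
  (m₁,m₂)=(-1,1): CG² = 1/30, CG = +√(1/30)   ← matches the target
  (m₁,m₂)=(-2,2): CG² = 1/3, CG = +√(1/3)
Pairs with CG² = 1/30: (1,-1): +√(1/30); (-1,1): +√(1/30)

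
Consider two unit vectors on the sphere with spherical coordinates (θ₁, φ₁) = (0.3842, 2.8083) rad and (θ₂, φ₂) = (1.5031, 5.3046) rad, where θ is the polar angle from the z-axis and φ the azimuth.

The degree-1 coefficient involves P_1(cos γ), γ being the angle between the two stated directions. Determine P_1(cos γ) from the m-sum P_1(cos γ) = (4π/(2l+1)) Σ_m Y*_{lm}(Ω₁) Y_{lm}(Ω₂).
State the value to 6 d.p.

-0.236052

Summing Y*_{l m}(θ₁,φ₁)·Y_{l m}(θ₂,φ₂) over m ∈ [−1, 1]; prefactor 4π/(2·1+1) = 4.188790:
  m=-1: Y*=(-0.122371, 0.042366)  Y=(0.192412, 0.286003)  product (-0.035662, -0.026847)
  m=+0: Y*=(0.452983, -0.000000)  Y=(0.033051, 0.000000)  product (0.014972, 0.000000)
  m=+1: Y*=(0.122371, 0.042366)  Y=(-0.192412, 0.286003)  product (-0.035662, 0.026847)
Accumulated sum (-0.056353, 0.000000); after 4π/(2l+1) scaling, (-0.236052, 0.000000) ⇒ P_1 = -0.236052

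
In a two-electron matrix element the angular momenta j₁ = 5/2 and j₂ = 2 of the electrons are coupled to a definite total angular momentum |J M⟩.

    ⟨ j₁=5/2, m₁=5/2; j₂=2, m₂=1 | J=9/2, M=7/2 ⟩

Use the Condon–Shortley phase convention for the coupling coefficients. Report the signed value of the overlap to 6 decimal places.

+0.666667

triangle: 0!·5!·4!/10! = 2880/3628800
(j±m)!: 5!·0!·3!·1!·8!·1! = 29030400
prefactor² = (2J+1)·Δ·N² = 230400
  k=0: +1/(0!·0!·0!·3!·5!·1!) = 1/720
Σ = 1/720  ⇒  CG² = 230400·(1/720)² = 4/9
CG = +√(4/9) = +0.666667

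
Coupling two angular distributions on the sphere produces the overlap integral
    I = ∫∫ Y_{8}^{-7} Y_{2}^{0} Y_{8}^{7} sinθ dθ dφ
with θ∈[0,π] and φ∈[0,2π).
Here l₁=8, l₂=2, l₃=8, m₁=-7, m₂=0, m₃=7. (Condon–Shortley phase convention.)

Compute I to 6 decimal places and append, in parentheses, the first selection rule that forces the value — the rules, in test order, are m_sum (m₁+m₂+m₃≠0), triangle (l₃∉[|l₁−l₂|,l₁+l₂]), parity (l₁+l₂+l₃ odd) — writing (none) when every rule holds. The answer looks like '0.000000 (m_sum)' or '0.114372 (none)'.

0.165996 (none)

Rules hold: Σm=0, L=18 even, 6≤8≤10.
N = 17·5·17 = 1445
Δ = 2!·14!·2!/19! = 1/348840
Racah Σ t=0..2: t=0:+1/116121600 t=1:−1/25401600 t=2:+1/116121600 = -1/45158400
⇒ 3j(8 2 8; 0 0 0)² = 24/1615, sgn -1
Racah Σ t=1..2: t=1:−1/87178291200 t=2:+1/24908083200 = 1/34871316480
⇒ 3j(8 2 8; -7 0 7)² = 125/7752, sgn -1
4πI² = N·(3j₀)²·(3jₘ)² = 125/361
I = +1·√(0.34626/4π) = 0.16599556
No selection rule forces the value: the integral is nonzero (none).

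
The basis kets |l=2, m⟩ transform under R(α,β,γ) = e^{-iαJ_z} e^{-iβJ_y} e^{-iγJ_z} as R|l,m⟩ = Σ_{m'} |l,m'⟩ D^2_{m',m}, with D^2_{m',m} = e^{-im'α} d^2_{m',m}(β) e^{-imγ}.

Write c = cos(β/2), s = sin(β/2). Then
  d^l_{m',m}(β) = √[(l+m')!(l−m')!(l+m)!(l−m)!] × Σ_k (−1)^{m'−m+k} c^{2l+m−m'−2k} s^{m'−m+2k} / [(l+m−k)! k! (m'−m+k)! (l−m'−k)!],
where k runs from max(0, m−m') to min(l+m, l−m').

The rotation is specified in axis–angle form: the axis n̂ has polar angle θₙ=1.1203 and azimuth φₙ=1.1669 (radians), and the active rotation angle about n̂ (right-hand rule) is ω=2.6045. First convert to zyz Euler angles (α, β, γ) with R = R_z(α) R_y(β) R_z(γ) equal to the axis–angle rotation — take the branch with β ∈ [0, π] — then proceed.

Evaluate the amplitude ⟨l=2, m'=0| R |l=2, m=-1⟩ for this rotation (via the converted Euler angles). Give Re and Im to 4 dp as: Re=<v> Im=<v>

Re=0.0851 Im=0.5282

Axis–angle → zyz. n̂ = (sinθₙcosφₙ, sinθₙsinφₙ, cosθₙ) = (+0.353795, +0.827796, +0.435412), ω = 2.6045.
R = I cosω + sinω [n̂]ₓ + (1−cosω) n̂n̂ᵀ gives
  R = [-0.626483, +0.321729, +0.709937; +0.767277, +0.414808, +0.489100; -0.137130, +0.851131, -0.506725]
β = atan2(√(R₁₃²+R₂₃²), R₃₃) = 2.102178; α = atan2(R₂₃, R₁₃) mod 2π = 0.603261; γ = atan2(R₃₂, −R₃₁) mod 2π = 1.411054
D^2_{0,-1}(0.6033,2.1022,1.4111) = e^{-i·0·0.6033}·d^2_{0,-1}(2.1022)·e^{-i·-1·1.4111}. Compute d first:
Half-angle: c=0.496626, s=0.867965. N=√(2·2·1·6)=4.898979
k∈{0,1} keeps every argument non-negative
  k=0: (−1)^1·4.8990/(2)·0.4966^3·0.8680^1 = -0.260415
  k=1: (−1)^2·4.8990/(2)·0.4966^1·0.8680^3 = +0.795447
d^2_{0,-1}(2.1022) = -0.260415 +0.795447 = +0.535032
Phases: e^{-i·(0)·0.6033}=+1.000000+0.000000i, e^{-i·(-1)·1.4111}=+0.159064+0.987268i ⇒ D=+0.085104+0.528220i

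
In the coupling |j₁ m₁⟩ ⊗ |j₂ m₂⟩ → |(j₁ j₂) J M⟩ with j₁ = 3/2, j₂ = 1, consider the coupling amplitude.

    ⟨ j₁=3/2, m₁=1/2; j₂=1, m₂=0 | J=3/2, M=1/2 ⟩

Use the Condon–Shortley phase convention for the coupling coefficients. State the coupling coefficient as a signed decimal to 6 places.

+√(1/15) = +0.258199

triangle: 1!*2!*1!/5! = 2/120
(j±m)!: 2!*1!*1!*1!*2!*1! = 4
prefactor² = (2J+1)*Δ*N² = 4/15
  k=0: +1/(0!*1!*1!*1!*1!*0!) = 1
  k=1: −1/(1!*0!*0!*0!*2!*1!) = -1/2
Σ = 1/2  ⇒  CG² = 4/15*(1/2)² = 1/15
CG = +√(1/15) = +0.258199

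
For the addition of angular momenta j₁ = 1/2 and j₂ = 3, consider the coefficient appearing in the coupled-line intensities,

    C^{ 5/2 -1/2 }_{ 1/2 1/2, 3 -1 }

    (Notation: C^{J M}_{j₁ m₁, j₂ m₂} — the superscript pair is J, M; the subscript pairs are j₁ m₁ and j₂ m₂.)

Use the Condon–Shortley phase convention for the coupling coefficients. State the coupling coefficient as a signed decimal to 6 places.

+0.755929

triangle: 1!·0!·5!/7! = 120/5040
(j±m)!: 1!·0!·2!·4!·2!·3! = 576
prefactor² = (2J+1)·Δ·N² = 576/7
  k=0: +1/(0!·1!·0!·2!·0!·3!) = 1/12
Σ = 1/12  ⇒  CG² = 576/7·(1/12)² = 4/7
CG = +√(4/7) = +0.755929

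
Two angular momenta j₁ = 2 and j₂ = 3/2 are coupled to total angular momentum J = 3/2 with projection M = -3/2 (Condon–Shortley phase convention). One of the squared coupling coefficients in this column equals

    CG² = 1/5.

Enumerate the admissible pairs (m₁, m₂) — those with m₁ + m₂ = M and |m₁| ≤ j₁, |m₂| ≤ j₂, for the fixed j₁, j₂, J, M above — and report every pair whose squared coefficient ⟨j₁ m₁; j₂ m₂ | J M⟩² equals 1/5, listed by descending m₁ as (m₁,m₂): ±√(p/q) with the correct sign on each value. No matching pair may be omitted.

Admissible pairs with m₁+m₂ = M = -3/2: (-2,1/2), (-1,-1/2), (0,-3/2)
  (m₁,m₂)=(0,-3/2): CG² = 1/5, CG = +√(1/5)   ← matches the target
  (m₁,m₂)=(-1,-1/2): CG² = 2/5, CG = −√(2/5)
  (m₁,m₂)=(-2,1/2): CG² = 2/5, CG = +√(2/5)
Pairs with CG² = 1/5: (0,-3/2): +√(1/5)

(0,-3/2): +√(1/5)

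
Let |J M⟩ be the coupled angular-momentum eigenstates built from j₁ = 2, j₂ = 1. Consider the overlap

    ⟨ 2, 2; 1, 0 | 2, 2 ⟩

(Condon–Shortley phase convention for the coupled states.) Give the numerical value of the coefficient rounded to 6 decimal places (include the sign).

j₁+j₂−J=1  J+j₁−j₂=3  J−j₁+j₂=1  j₁+j₂+J+1=6
(j₁±m₁, j₂±m₂, J±M) = (4,0,1,1,4,0)
P² = 24
sum k=0..0:
  [0] +1/6 = 1/6
S = 1/6
C² = P²·S² = 2/3 ; C = +0.816497

+0.816497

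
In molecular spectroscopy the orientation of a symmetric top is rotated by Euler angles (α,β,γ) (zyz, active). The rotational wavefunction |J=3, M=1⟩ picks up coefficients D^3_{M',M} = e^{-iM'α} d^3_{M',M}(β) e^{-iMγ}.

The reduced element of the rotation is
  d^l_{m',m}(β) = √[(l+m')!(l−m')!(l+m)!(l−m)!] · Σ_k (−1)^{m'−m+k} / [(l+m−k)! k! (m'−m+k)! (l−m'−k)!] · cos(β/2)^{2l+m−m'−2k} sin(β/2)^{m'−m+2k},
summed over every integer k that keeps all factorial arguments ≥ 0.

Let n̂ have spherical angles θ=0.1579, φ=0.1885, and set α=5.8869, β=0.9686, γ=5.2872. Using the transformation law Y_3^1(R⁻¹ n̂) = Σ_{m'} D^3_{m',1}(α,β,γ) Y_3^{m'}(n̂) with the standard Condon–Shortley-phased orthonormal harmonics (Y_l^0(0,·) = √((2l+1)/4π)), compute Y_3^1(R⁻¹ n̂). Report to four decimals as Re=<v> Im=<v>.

Re=0.1884 Im=0.2275

Need the full column D^3_{m',1} for m'=−3..3 at α=5.8869, β=0.9686, γ=5.2872.
cos(β/2)=0.885001, sin(β/2)=0.465589
d^3_{-3,1}: single k=4 term ⇒ +0.142542;  D = +0.139899-0.027322i
d^3_{-2,1}: k∈[3..4] ⇒ +0.442455 -0.061229 = +0.381226;  D = +0.373366+0.077013i
d^3_{-1,1}: k∈[2..4] ⇒ +0.797869 -0.294434 +0.010186 = +0.513621;  D = +0.423997+0.289885i
d^3_{0,1}: k∈[1..3] ⇒ +0.875613 -0.727028 +0.067073 = +0.215658;  D = +0.117248+0.181001i
d^3_{1,1}: k∈[0..2] ⇒ +0.480466 -1.063826 +0.220826 = -0.362534;  D = -0.064378-0.356772i
d^3_{2,1}: k∈[0..1] ⇒ -0.799322 +0.442455 = -0.356866;  D = +0.077098-0.348439i
d^3_{3,1}: single k=0 term ⇒ +0.515022;  D = -0.296745+0.420940i
Y_3^{m'}(θ=0.1579,φ=0.1885) and Σ D·Y over m':
  (+0.1399-0.0273i)·(+0.0014-0.0009i)  (+0.3734+0.0770i)·(+0.0232-0.0092i)  (+0.4240+0.2899i)·(+0.1935-0.0369i)  (+0.1172+0.1810i)·(+0.6915+0.0000i)  (-0.0644-0.3568i)·(-0.1935-0.0369i)  (+0.0771-0.3484i)·(+0.0232+0.0092i)  (-0.2967+0.4209i)·(-0.0014-0.0009i)
Y_3^1(R⁻¹ n̂) = +0.188411+0.227520i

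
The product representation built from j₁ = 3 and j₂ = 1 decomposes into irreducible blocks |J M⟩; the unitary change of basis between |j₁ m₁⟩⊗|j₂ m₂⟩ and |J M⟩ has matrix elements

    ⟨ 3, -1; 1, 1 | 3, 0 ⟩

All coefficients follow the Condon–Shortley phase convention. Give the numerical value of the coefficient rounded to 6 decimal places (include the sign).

√[7·1!5!1!/8! · 2!4!2!0!3!3!] = √(72)
  +(−1)^1/∏(1,0,3,1,2,0)! = -1/12  (running -1/12)
⟨..|..⟩ = √(72)·(-1/12) = -0.707107

−√(1/2) = -0.707107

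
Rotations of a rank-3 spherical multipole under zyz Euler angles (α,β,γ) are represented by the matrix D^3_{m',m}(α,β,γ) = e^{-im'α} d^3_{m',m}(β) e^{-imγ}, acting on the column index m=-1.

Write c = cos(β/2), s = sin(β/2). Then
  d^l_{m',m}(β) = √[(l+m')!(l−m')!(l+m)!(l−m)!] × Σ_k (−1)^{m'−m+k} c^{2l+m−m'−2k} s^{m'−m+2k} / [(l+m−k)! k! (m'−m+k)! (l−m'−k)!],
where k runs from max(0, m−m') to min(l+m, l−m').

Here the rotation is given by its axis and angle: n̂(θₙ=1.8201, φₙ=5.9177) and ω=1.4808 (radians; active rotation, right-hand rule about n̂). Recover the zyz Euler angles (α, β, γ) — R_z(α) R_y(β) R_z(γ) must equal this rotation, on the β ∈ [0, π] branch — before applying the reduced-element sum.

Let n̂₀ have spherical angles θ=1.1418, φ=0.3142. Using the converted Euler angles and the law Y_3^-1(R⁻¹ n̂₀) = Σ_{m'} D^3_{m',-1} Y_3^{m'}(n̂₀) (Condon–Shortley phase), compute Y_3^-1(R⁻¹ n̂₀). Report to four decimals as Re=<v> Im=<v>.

Re=0.2209 Im=-0.1499

Axis–angle → zyz. n̂ = (sinθₙcosφₙ, sinθₙsinφₙ, cosθₙ) = (+0.905077, -0.346353, -0.246729), ω = 1.4808.
R = I cosω + sinω [n̂]ₓ + (1−cosω) n̂n̂ᵀ gives
  R = [+0.835417, -0.039572, -0.548191; -0.531033, +0.199054, -0.823639; +0.141713, +0.979189, +0.145279]
β = atan2(√(R₁₃²+R₂₃²), R₃₃) = 1.425001; α = atan2(R₂₃, R₁₃) mod 2π = 4.125145; γ = atan2(R₃₂, −R₃₁) mod 2π = 1.714523
Need the full column D^3_{m',-1} for m'=−3..3 at α=4.1251, β=1.4250, γ=1.7145.
cos(β/2)=0.756729, sin(β/2)=0.653728
d^3_{-3,-1}: single k=2 term ⇒ +0.542753;  D = +0.025614+0.542149i
d^3_{-2,-1}: k∈[1..2] ⇒ +0.512980 -0.765673 = -0.252693;  D = +0.216733+0.129926i
d^3_{-1,-1}: k∈[0..2] ⇒ +0.187778 -1.121107 +0.627511 = -0.305818;  D = -0.276230+0.131233i
d^3_{0,-1}: k∈[0..2] ⇒ -0.561941 +1.258130 -0.312980 = +0.383208;  D = -0.054888+0.379257i
d^3_{1,-1}: k∈[0..2] ⇒ +0.840830 -0.836681 +0.078052 = +0.082201;  D = -0.061201-0.054877i
d^3_{2,-1}: k∈[0..1] ⇒ -0.765673 +0.285711 = -0.479963;  D = -0.464734+0.119945i
d^3_{3,-1}: single k=0 term ⇒ +0.405057;  D = -0.133041+0.382585i
Y_3^{m'}(θ=1.1418,φ=0.3142) and Σ D·Y over m':
  (+0.0256+0.5421i)·(+0.1844-0.2539i)  (+0.2167+0.1299i)·(+0.2844-0.2067i)  (-0.2762+0.1312i)·(-0.0377+0.0123i)  (-0.0549+0.3793i)·(-0.3314+0.0000i)  (-0.0612-0.0549i)·(+0.0377+0.0123i)  (-0.4647+0.1199i)·(+0.2844+0.2067i)  (-0.1330+0.3826i)·(-0.1844-0.2539i)
Y_3^-1(R⁻¹ n̂) = +0.220909-0.149908i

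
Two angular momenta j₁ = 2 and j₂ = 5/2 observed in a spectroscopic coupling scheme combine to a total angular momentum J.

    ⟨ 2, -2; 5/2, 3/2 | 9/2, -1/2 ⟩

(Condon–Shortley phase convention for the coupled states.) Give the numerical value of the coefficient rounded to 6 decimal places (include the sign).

+0.199205  (= +√(5/126))

j₁+j₂−J=0  J+j₁−j₂=4  J−j₁+j₂=5  j₁+j₂+J+1=10
(j₁±m₁, j₂±m₂, J±M) = (0,4,4,1,4,5)
P² = 92160/7
sum k=0..0:
  [0] +1/576 = 1/576
S = 1/576
C² = P²·S² = 5/126 ; C = +0.199205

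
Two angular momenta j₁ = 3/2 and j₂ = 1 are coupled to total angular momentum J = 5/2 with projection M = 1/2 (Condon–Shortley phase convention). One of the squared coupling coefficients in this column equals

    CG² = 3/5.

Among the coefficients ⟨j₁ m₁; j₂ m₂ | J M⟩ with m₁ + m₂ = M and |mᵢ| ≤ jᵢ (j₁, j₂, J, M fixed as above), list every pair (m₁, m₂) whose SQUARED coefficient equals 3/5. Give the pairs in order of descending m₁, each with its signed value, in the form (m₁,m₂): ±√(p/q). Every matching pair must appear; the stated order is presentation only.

(1/2,0): +√(3/5)

Admissible pairs with m₁+m₂ = M = 1/2: (-1/2,1), (1/2,0), (3/2,-1)
  (m₁,m₂)=(3/2,-1): CG² = 1/10, CG = +√(1/10)
  (m₁,m₂)=(1/2,0): CG² = 3/5, CG = +√(3/5)   ← matches the target
  (m₁,m₂)=(-1/2,1): CG² = 3/10, CG = +√(3/10)
Pairs with CG² = 3/5: (1/2,0): +√(3/5)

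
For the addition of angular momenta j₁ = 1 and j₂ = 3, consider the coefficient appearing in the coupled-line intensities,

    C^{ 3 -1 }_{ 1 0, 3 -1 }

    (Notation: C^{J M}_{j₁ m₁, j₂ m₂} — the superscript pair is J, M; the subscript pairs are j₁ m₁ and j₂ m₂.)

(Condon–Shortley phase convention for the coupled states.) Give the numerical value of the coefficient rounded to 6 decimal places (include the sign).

triangle: 1!*1!*5!/8! = 120/40320
(j±m)!: 1!*1!*2!*4!*2!*4! = 2304
prefactor² = (2J+1)*Δ*N² = 48
  k=0: +1/(0!*1!*1!*2!*0!*3!) = 1/12
  k=1: −1/(1!*0!*0!*1!*1!*4!) = -1/24
Σ = 1/24  ⇒  CG² = 48*(1/24)² = 1/12
CG = +√(1/12) = +0.288675

+√(1/12) ≈ +0.288675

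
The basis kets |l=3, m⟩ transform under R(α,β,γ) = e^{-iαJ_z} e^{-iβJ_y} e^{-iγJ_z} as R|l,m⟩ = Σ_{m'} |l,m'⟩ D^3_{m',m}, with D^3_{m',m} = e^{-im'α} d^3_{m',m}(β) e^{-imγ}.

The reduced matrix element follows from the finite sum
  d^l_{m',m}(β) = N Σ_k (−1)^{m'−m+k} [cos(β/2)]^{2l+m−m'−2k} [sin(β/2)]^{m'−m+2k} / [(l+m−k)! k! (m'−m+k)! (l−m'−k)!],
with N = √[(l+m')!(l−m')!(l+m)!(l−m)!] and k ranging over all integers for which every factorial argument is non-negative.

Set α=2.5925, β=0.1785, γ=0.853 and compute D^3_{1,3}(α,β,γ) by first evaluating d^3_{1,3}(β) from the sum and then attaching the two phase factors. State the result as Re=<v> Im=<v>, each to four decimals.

Re=0.0129 Im=0.0274

First d^3_{1,3}(β=0.1785), then the phase factors e^{-i(1)α} and e^{-i(3)γ}:
Half-angle: c=0.996020, s=0.089132. N=√(24·2·720·1)=185.903201
The bounds max(0,m−m')=2 and min(l+m,l−m')=2 give 1 term
  k=2: (−1)^0·185.9032/(48)·0.9960^4·0.0891^2 = +0.030282
d^3_{1,3}(0.1785) = +0.030282
Phases: e^{-i·(1)·2.5925}=-0.852998-0.521913i, e^{-i·(3)·0.8530}=-0.835039-0.550191i ⇒ D=+0.012874+0.027409i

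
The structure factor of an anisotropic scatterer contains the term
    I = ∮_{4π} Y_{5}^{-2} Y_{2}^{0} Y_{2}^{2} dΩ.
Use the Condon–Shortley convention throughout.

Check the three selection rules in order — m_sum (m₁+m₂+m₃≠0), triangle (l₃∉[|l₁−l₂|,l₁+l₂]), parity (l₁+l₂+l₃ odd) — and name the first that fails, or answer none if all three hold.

Σmᵢ = 0  ✓
l₃∈[|l₁−l₂|,l₁+l₂]=[3,7] required, l₃=2 fails  ✗
Σlᵢ = 9 ⇒ odd

triangle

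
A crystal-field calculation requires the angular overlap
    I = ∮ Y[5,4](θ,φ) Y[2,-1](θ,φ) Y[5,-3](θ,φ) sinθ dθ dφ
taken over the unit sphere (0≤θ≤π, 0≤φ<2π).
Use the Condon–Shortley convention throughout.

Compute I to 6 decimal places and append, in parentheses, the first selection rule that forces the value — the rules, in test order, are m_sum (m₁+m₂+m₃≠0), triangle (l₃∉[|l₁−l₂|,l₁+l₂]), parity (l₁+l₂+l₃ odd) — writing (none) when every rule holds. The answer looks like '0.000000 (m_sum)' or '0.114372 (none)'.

Checks pass: Σm=0; 12 even; l₃=5∈[3,7].
(2·5+1)(2·2+1)(2·5+1) = 605
Δ: 2! 8! 2! / 13! → 1/38610
sum: t=0:+1/2880 t=1:−1/576 t=2:+1/2880 = -1/960
3j²(5 2 5; 0 0 0) = Δ·Π!·Σ² = 10/429  (sign +1)
sum: t=0:+1/10080 t=1:−1/80640 = 1/11520
3j²(5 2 5; 4 -1 -3) = Δ·Π!·Σ² = 49/1430  (sign +1)
combine: 4πI² = 605·10/429·49/1430 = 245/507
take √, sign +1: I = 0.19609844
No selection rule forces the value: the integral is nonzero (none).

0.196098 (none)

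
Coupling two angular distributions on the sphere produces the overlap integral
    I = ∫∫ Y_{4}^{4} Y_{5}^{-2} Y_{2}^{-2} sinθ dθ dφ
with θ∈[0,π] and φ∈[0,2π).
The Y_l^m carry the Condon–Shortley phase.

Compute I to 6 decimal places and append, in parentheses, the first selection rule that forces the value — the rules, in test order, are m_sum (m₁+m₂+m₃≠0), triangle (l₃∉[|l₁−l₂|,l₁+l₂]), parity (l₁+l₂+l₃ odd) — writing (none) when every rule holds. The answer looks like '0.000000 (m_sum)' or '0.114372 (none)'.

0.000000 (parity)

L=11 odd ⇒ parity kills the (l;000) factor ⇒ I = 0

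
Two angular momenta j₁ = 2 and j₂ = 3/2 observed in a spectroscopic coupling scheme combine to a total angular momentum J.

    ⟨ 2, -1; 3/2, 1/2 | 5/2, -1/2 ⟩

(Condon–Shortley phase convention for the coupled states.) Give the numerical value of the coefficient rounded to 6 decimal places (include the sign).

-0.597614  (= −√(5/14))

j₁+j₂−J=1  J+j₁−j₂=3  J−j₁+j₂=2  j₁+j₂+J+1=7
(j₁±m₁, j₂±m₂, J±M) = (1,3,2,1,2,3)
P² = 72/35
sum k=0..1:
  [0] +1/12 = 1/12
  [1] −1/2 = -1/2
S = -5/12
C² = P²·S² = 5/14 ; C = -0.597614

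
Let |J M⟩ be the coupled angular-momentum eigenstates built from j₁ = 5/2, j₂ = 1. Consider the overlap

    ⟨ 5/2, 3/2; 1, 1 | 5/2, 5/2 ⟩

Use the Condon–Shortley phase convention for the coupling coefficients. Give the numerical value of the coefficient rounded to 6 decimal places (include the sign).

-0.534522  (= −√(2/7))

j₁+j₂−J=1  J+j₁−j₂=4  J−j₁+j₂=1  j₁+j₂+J+1=7
(j₁±m₁, j₂±m₂, J±M) = (4,1,2,0,5,0)
P² = 1152/7
sum k=1..1:
  [1] −1/24 = -1/24
S = -1/24
C² = P²·S² = 2/7 ; C = -0.534522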